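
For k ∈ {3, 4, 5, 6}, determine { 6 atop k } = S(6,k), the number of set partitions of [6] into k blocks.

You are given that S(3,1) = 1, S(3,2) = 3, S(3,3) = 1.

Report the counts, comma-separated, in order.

r4: T_4,1=1×1+0=1; T_4,2=2×3+1=7; T_4,3=3×1+3=6; T_4,4=4×0+1=1
r5: T_5,2=2×7+1=15; T_5,3=3×6+7=25; T_5,4=4×1+6=10; T_5,5=5×0+1=1
r6: T_6,3=3×25+15=90; T_6,4=4×10+25=65; T_6,5=5×1+10=15; T_6,6=6×0+1=1
Read S(6,3) = 90, S(6,4) = 65, S(6,5) = 15, S(6,6) = 1.

90, 65, 15, 1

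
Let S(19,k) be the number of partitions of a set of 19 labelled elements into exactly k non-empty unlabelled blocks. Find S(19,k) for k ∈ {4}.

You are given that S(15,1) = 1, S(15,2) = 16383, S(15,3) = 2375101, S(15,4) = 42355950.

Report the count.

11259666950

r16: T_16,1=1×1+0=1; T_16,2=2×16383+1=32767; T_16,3=3×2375101+16383=7141686; T_16,4=4×42355950+2375101=171798901
r17: T_17,2=2×32767+1=65535; T_17,3=3×7141686+32767=21457825; T_17,4=4×171798901+7141686=694337290
r18: T_18,3=3×21457825+65535=64439010; T_18,4=4×694337290+21457825=2798806985
r19: T_19,4=4×2798806985+64439010=11259666950
Read S(19,4) = 11259666950.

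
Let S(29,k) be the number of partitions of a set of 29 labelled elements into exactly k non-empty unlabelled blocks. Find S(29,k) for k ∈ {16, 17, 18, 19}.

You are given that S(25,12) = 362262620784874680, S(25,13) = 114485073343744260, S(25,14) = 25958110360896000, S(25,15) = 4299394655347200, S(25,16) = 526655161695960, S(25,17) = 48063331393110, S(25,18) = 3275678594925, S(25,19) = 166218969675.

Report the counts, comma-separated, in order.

140694950355081071520, 21818248085373723570, 2598531274376323650, 239332331869053150

i=26: T(26,13)=362262620784874680+13·114485073343744260=1850568574253550060 | T(26,14)=114485073343744260+14·25958110360896000=477898618396288260 | T(26,15)=25958110360896000+15·4299394655347200=90449030191104000 | T(26,16)=4299394655347200+16·526655161695960=12725877242482560 | T(26,17)=526655161695960+17·48063331393110=1343731795378830 | T(26,18)=48063331393110+18·3275678594925=107025546101760 | T(26,19)=3275678594925+19·166218969675=6433839018750
i=27: T(27,14)=1850568574253550060+14·477898618396288260=8541149231801585700 | T(27,15)=477898618396288260+15·90449030191104000=1834634071262848260 | T(27,16)=90449030191104000+16·12725877242482560=294063066070824960 | T(27,17)=12725877242482560+17·1343731795378830=35569317763922670 | T(27,18)=1343731795378830+18·107025546101760=3270191625210510 | T(27,19)=107025546101760+19·6433839018750=229268487458010
i=28: T(28,15)=8541149231801585700+15·1834634071262848260=36060660300744309600 | T(28,16)=1834634071262848260+16·294063066070824960=6539643128396047620 | T(28,17)=294063066070824960+17·35569317763922670=898741468057510350 | T(28,18)=35569317763922670+18·3270191625210510=94432767017711850 | T(28,19)=3270191625210510+19·229268487458010=7626292886912700
i=29: T(29,16)=36060660300744309600+16·6539643128396047620=140694950355081071520 | T(29,17)=6539643128396047620+17·898741468057510350=21818248085373723570 | T(29,18)=898741468057510350+18·94432767017711850=2598531274376323650 | T(29,19)=94432767017711850+19·7626292886912700=239332331869053150
Read S(29,16) = 140694950355081071520, S(29,17) = 21818248085373723570, S(29,18) = 2598531274376323650, S(29,19) = 239332331869053150.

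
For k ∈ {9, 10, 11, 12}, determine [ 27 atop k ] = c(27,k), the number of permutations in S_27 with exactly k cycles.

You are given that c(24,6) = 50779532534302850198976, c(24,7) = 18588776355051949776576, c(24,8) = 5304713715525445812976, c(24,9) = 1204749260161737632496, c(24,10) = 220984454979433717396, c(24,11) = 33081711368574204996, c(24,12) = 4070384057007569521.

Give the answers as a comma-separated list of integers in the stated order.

30180059720580991603896800, 6121499916241722700424880, 1025860474208872152587880, 143271701777645411127300

@25  (25,7):18588776355051949776576·24+50779532534302850198976→496910165055549644836800, (25,8):5304713715525445812976·24+18588776355051949776576→145901905527662649288000, (25,9):1204749260161737632496·24+5304713715525445812976→34218695959407148992880, (25,10):220984454979433717396·24+1204749260161737632496→6508376179668146850000, (25,11):33081711368574204996·24+220984454979433717396→1014945527825214637300, (25,12):4070384057007569521·24+33081711368574204996→130770928736755873500
@26  (26,8):145901905527662649288000·25+496910165055549644836800→4144457803247115877036800, (26,9):34218695959407148992880·25+145901905527662649288000→1001369304512841374110000, (26,10):6508376179668146850000·25+34218695959407148992880→196928100451110820242880, (26,11):1014945527825214637300·25+6508376179668146850000→31882014375298512782500, (26,12):130770928736755873500·25+1014945527825214637300→4284218746244111474800
@27  (27,9):1001369304512841374110000·26+4144457803247115877036800→30180059720580991603896800, (27,10):196928100451110820242880·26+1001369304512841374110000→6121499916241722700424880, (27,11):31882014375298512782500·26+196928100451110820242880→1025860474208872152587880, (27,12):4284218746244111474800·26+31882014375298512782500→143271701777645411127300
Read c(27,9) = 30180059720580991603896800, c(27,10) = 6121499916241722700424880, c(27,11) = 1025860474208872152587880, c(27,12) = 143271701777645411127300.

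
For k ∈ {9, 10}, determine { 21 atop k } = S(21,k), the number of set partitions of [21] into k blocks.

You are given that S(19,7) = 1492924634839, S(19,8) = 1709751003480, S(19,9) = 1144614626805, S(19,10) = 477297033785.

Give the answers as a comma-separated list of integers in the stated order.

row 20: T[20][8]=8·1709751003480+1492924634839=15170932662679  T[20][9]=9·1144614626805+1709751003480=12011282644725  T[20][10]=10·477297033785+1144614626805=5917584964655
row 21: T[21][9]=9·12011282644725+15170932662679=123272476465204  T[21][10]=10·5917584964655+12011282644725=71187132291275
Read S(21,9) = 123272476465204, S(21,10) = 71187132291275.

123272476465204, 71187132291275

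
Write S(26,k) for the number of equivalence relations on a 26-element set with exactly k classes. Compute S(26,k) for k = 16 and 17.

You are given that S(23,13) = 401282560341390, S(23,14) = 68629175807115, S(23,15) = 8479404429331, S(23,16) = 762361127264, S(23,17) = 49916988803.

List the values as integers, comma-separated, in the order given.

r24: T_24,14=14×68629175807115+401282560341390=1362091021641000; T_24,15=15×8479404429331+68629175807115=195820242247080; T_24,16=16×762361127264+8479404429331=20677182465555; T_24,17=17×49916988803+762361127264=1610949936915
r25: T_25,15=15×195820242247080+1362091021641000=4299394655347200; T_25,16=16×20677182465555+195820242247080=526655161695960; T_25,17=17×1610949936915+20677182465555=48063331393110
r26: T_26,16=16×526655161695960+4299394655347200=12725877242482560; T_26,17=17×48063331393110+526655161695960=1343731795378830
Read S(26,16) = 12725877242482560, S(26,17) = 1343731795378830.

12725877242482560, 1343731795378830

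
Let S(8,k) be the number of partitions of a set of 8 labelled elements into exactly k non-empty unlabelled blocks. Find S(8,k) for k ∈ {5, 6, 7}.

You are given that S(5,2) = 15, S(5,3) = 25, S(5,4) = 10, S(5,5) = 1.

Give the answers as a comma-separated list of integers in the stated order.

1050, 266, 28

@6  (6,3):25·3+15→90, (6,4):10·4+25→65, (6,5):1·5+10→15, (6,6):0·6+1→1
@7  (7,4):65·4+90→350, (7,5):15·5+65→140, (7,6):1·6+15→21, (7,7):0·7+1→1
@8  (8,5):140·5+350→1050, (8,6):21·6+140→266, (8,7):1·7+21→28
Read S(8,5) = 1050, S(8,6) = 266, S(8,7) = 28.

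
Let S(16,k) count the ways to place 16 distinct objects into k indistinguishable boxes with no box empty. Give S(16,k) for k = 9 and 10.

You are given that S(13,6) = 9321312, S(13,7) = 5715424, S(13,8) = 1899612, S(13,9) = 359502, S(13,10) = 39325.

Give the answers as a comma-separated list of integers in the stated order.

820784250, 193754990

i=14: T(14,7)=9321312+7·5715424=49329280 | T(14,8)=5715424+8·1899612=20912320 | T(14,9)=1899612+9·359502=5135130 | T(14,10)=359502+10·39325=752752
i=15: T(15,8)=49329280+8·20912320=216627840 | T(15,9)=20912320+9·5135130=67128490 | T(15,10)=5135130+10·752752=12662650
i=16: T(16,9)=216627840+9·67128490=820784250 | T(16,10)=67128490+10·12662650=193754990
Read S(16,9) = 820784250, S(16,10) = 193754990.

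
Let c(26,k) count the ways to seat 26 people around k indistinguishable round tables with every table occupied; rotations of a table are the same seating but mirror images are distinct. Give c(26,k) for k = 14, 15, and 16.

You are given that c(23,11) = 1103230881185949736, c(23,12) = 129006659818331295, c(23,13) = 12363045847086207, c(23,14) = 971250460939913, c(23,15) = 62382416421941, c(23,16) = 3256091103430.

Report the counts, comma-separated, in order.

45145946926994481865, 3557372853474553750, 234961569422786050

r24: T_24,12=23×129006659818331295+1103230881185949736=4070384057007569521; T_24,13=23×12363045847086207+129006659818331295=413356714301314056; T_24,14=23×971250460939913+12363045847086207=34701806448704206; T_24,15=23×62382416421941+971250460939913=2406046038644556; T_24,16=23×3256091103430+62382416421941=137272511800831
r25: T_25,13=24×413356714301314056+4070384057007569521=13990945200239106865; T_25,14=24×34701806448704206+413356714301314056=1246200069070215000; T_25,15=24×2406046038644556+34701806448704206=92446911376173550; T_25,16=24×137272511800831+2406046038644556=5700586321864500
r26: T_26,14=25×1246200069070215000+13990945200239106865=45145946926994481865; T_26,15=25×92446911376173550+1246200069070215000=3557372853474553750; T_26,16=25×5700586321864500+92446911376173550=234961569422786050
Read c(26,14) = 45145946926994481865, c(26,15) = 3557372853474553750, c(26,16) = 234961569422786050.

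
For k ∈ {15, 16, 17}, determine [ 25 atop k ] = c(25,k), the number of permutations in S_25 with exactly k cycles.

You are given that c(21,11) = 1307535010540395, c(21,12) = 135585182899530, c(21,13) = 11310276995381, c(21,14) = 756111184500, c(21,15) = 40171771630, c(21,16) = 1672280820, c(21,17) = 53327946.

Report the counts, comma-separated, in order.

[22] T[22,12]:21*135585182899530+1307535010540395=4154823851430525 · T[22,13]:21*11310276995381+135585182899530=373100999802531 · T[22,14]:21*756111184500+11310276995381=27188611869881 · T[22,15]:21*40171771630+756111184500=1599718388730 · T[22,16]:21*1672280820+40171771630=75289668850 · T[22,17]:21*53327946+1672280820=2792167686
[23] T[23,13]:22*373100999802531+4154823851430525=12363045847086207 · T[23,14]:22*27188611869881+373100999802531=971250460939913 · T[23,15]:22*1599718388730+27188611869881=62382416421941 · T[23,16]:22*75289668850+1599718388730=3256091103430 · T[23,17]:22*2792167686+75289668850=136717357942
[24] T[24,14]:23*971250460939913+12363045847086207=34701806448704206 · T[24,15]:23*62382416421941+971250460939913=2406046038644556 · T[24,16]:23*3256091103430+62382416421941=137272511800831 · T[24,17]:23*136717357942+3256091103430=6400590336096
[25] T[25,15]:24*2406046038644556+34701806448704206=92446911376173550 · T[25,16]:24*137272511800831+2406046038644556=5700586321864500 · T[25,17]:24*6400590336096+137272511800831=290886679867135
Read c(25,15) = 92446911376173550, c(25,16) = 5700586321864500, c(25,17) = 290886679867135.

92446911376173550, 5700586321864500, 290886679867135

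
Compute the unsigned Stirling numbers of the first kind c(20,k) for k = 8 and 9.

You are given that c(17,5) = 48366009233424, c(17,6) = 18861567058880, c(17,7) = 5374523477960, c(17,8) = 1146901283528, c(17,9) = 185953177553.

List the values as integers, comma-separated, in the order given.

12953636989943896, 2503858755467550

i=18: T(18,6)=48366009233424+17·18861567058880=369012649234384 | T(18,7)=18861567058880+17·5374523477960=110228466184200 | T(18,8)=5374523477960+17·1146901283528=24871845297936 | T(18,9)=1146901283528+17·185953177553=4308105301929
i=19: T(19,7)=369012649234384+18·110228466184200=2353125040549984 | T(19,8)=110228466184200+18·24871845297936=557921681547048 | T(19,9)=24871845297936+18·4308105301929=102417740732658
i=20: T(20,8)=2353125040549984+19·557921681547048=12953636989943896 | T(20,9)=557921681547048+19·102417740732658=2503858755467550
Read c(20,8) = 12953636989943896, c(20,9) = 2503858755467550.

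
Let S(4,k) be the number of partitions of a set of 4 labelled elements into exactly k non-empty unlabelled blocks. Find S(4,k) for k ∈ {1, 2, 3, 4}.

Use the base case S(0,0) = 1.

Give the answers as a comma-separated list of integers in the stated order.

1, 7, 6, 1

row 1: T[1][1]=1·0+1=1
row 2: T[2][1]=1·1+0=1  T[2][2]=2·0+1=1
row 3: T[3][1]=1·1+0=1  T[3][2]=2·1+1=3  T[3][3]=3·0+1=1
row 4: T[4][1]=1·1+0=1  T[4][2]=2·3+1=7  T[4][3]=3·1+3=6  T[4][4]=4·0+1=1
Read S(4,1) = 1, S(4,2) = 7, S(4,3) = 6, S(4,4) = 1.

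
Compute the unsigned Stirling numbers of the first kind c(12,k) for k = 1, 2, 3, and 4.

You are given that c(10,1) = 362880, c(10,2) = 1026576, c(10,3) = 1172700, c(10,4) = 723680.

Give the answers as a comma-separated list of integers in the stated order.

39916800, 120543840, 150917976, 105258076

i=11: T(11,1)=0+10·362880=3628800 | T(11,2)=362880+10·1026576=10628640 | T(11,3)=1026576+10·1172700=12753576 | T(11,4)=1172700+10·723680=8409500
i=12: T(12,1)=0+11·3628800=39916800 | T(12,2)=3628800+11·10628640=120543840 | T(12,3)=10628640+11·12753576=150917976 | T(12,4)=12753576+11·8409500=105258076
Read c(12,1) = 39916800, c(12,2) = 120543840, c(12,3) = 150917976, c(12,4) = 105258076.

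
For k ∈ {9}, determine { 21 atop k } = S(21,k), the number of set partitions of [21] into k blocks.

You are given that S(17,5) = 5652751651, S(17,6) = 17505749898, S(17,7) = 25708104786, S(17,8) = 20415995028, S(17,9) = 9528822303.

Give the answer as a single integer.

[18] T[18,6]:6*17505749898+5652751651=110687251039 · T[18,7]:7*25708104786+17505749898=197462483400 · T[18,8]:8*20415995028+25708104786=189036065010 · T[18,9]:9*9528822303+20415995028=106175395755
[19] T[19,7]:7*197462483400+110687251039=1492924634839 · T[19,8]:8*189036065010+197462483400=1709751003480 · T[19,9]:9*106175395755+189036065010=1144614626805
[20] T[20,8]:8*1709751003480+1492924634839=15170932662679 · T[20,9]:9*1144614626805+1709751003480=12011282644725
[21] T[21,9]:9*12011282644725+15170932662679=123272476465204
Read S(21,9) = 123272476465204.

123272476465204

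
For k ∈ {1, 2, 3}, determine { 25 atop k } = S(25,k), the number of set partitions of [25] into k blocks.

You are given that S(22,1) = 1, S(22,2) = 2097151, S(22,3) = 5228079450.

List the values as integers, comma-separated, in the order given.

1, 16777215, 141197991025

r23: T_23,1=1×1+0=1; T_23,2=2×2097151+1=4194303; T_23,3=3×5228079450+2097151=15686335501
r24: T_24,1=1×1+0=1; T_24,2=2×4194303+1=8388607; T_24,3=3×15686335501+4194303=47063200806
r25: T_25,1=1×1+0=1; T_25,2=2×8388607+1=16777215; T_25,3=3×47063200806+8388607=141197991025
Read S(25,1) = 1, S(25,2) = 16777215, S(25,3) = 141197991025.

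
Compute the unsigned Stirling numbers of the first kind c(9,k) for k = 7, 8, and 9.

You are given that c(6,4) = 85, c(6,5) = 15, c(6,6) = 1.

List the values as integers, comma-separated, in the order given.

@7  (7,5):15·6+85→175, (7,6):1·6+15→21, (7,7):0·6+1→1
@8  (8,6):21·7+175→322, (8,7):1·7+21→28, (8,8):0·7+1→1
@9  (9,7):28·8+322→546, (9,8):1·8+28→36, (9,9):0·8+1→1
Read c(9,7) = 546, c(9,8) = 36, c(9,9) = 1.

546, 36, 1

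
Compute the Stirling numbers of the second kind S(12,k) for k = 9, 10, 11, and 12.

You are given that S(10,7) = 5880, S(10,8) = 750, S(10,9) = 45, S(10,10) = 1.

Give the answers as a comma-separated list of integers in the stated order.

i=11: T(11,8)=5880+8·750=11880 | T(11,9)=750+9·45=1155 | T(11,10)=45+10·1=55 | T(11,11)=1+11·0=1
i=12: T(12,9)=11880+9·1155=22275 | T(12,10)=1155+10·55=1705 | T(12,11)=55+11·1=66 | T(12,12)=1+12·0=1
Read S(12,9) = 22275, S(12,10) = 1705, S(12,11) = 66, S(12,12) = 1.

22275, 1705, 66, 1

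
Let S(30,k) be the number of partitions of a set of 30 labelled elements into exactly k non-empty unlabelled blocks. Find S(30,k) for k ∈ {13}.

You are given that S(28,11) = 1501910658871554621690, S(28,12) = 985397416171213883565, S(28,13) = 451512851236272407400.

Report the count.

row 29: T[29][12]=12·985397416171213883565+1501910658871554621690=13326679652926121224470  T[29][13]=13·451512851236272407400+985397416171213883565=6855064482242755179765
row 30: T[30][13]=13·6855064482242755179765+13326679652926121224470=102442517922081938561415
Read S(30,13) = 102442517922081938561415.

102442517922081938561415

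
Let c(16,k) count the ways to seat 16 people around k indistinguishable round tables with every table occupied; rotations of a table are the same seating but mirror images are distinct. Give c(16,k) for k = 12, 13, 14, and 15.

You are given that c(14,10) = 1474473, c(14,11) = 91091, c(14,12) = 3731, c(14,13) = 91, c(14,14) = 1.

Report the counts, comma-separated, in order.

row 15: T[15][11]=14·91091+1474473=2749747  T[15][12]=14·3731+91091=143325  T[15][13]=14·91+3731=5005  T[15][14]=14·1+91=105  T[15][15]=14·0+1=1
row 16: T[16][12]=15·143325+2749747=4899622  T[16][13]=15·5005+143325=218400  T[16][14]=15·105+5005=6580  T[16][15]=15·1+105=120
Read c(16,12) = 4899622, c(16,13) = 218400, c(16,14) = 6580, c(16,15) = 120.

4899622, 218400, 6580, 120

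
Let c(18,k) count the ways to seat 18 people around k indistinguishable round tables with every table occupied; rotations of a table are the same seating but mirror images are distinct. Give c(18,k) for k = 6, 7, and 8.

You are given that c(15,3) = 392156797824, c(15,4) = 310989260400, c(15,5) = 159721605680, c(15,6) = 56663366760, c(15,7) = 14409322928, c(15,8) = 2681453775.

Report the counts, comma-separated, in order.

369012649234384, 110228466184200, 24871845297936

i=16: T(16,4)=392156797824+15·310989260400=5056995703824 | T(16,5)=310989260400+15·159721605680=2706813345600 | T(16,6)=159721605680+15·56663366760=1009672107080 | T(16,7)=56663366760+15·14409322928=272803210680 | T(16,8)=14409322928+15·2681453775=54631129553
i=17: T(17,5)=5056995703824+16·2706813345600=48366009233424 | T(17,6)=2706813345600+16·1009672107080=18861567058880 | T(17,7)=1009672107080+16·272803210680=5374523477960 | T(17,8)=272803210680+16·54631129553=1146901283528
i=18: T(18,6)=48366009233424+17·18861567058880=369012649234384 | T(18,7)=18861567058880+17·5374523477960=110228466184200 | T(18,8)=5374523477960+17·1146901283528=24871845297936
Read c(18,6) = 369012649234384, c(18,7) = 110228466184200, c(18,8) = 24871845297936.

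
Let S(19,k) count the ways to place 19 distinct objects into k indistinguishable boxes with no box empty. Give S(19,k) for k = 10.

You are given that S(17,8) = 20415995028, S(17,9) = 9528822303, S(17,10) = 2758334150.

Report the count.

@18  (18,9):9528822303·9+20415995028→106175395755, (18,10):2758334150·10+9528822303→37112163803
@19  (19,10):37112163803·10+106175395755→477297033785
Read S(19,10) = 477297033785.

477297033785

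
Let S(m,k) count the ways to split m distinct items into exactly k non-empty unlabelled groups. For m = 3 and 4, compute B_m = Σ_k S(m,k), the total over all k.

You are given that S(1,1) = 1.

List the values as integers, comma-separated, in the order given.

5, 15

r2: T_2,1=1×1+0=1; T_2,2=2×0+1=1
r3: T_3,1=1×1+0=1; T_3,2=2×1+1=3; T_3,3=3×0+1=1
r4: T_4,1=1×1+0=1; T_4,2=2×3+1=7; T_4,3=3×1+3=6; T_4,4=4×0+1=1
B_3 = ΣS(3,k) = 1+3+1 = 5
B_4 = ΣS(4,k) = 1+7+6+1 = 15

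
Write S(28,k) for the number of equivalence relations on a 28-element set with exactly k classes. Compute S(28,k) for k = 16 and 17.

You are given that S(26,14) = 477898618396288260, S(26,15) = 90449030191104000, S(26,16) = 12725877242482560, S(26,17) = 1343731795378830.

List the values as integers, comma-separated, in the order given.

r27: T_27,15=15×90449030191104000+477898618396288260=1834634071262848260; T_27,16=16×12725877242482560+90449030191104000=294063066070824960; T_27,17=17×1343731795378830+12725877242482560=35569317763922670
r28: T_28,16=16×294063066070824960+1834634071262848260=6539643128396047620; T_28,17=17×35569317763922670+294063066070824960=898741468057510350
Read S(28,16) = 6539643128396047620, S(28,17) = 898741468057510350.

6539643128396047620, 898741468057510350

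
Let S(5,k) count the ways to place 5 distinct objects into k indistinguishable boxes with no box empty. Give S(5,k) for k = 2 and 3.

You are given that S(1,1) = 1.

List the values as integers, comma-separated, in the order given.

15, 25

row 2: T[2][1]=1·1+0=1  T[2][2]=2·0+1=1
row 3: T[3][1]=1·1+0=1  T[3][2]=2·1+1=3  T[3][3]=3·0+1=1
row 4: T[4][1]=1·1+0=1  T[4][2]=2·3+1=7  T[4][3]=3·1+3=6
row 5: T[5][2]=2·7+1=15  T[5][3]=3·6+7=25
Read S(5,2) = 15, S(5,3) = 25.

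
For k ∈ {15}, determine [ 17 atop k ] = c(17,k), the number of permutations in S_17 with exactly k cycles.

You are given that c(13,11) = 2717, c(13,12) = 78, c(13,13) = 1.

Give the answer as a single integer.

8500

[14] T[14,12]:13*78+2717=3731 · T[14,13]:13*1+78=91 · T[14,14]:13*0+1=1
[15] T[15,13]:14*91+3731=5005 · T[15,14]:14*1+91=105 · T[15,15]:14*0+1=1
[16] T[16,14]:15*105+5005=6580 · T[16,15]:15*1+105=120
[17] T[17,15]:16*120+6580=8500
Read c(17,15) = 8500.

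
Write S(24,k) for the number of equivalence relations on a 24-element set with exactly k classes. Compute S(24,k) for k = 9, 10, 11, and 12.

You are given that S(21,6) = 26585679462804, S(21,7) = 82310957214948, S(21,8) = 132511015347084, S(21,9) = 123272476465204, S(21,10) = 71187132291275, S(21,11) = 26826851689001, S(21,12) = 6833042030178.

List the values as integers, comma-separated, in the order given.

120622574326072500, 108254081784931500, 63100165695775560, 24930204590758260

[22] T[22,7]:7*82310957214948+26585679462804=602762379967440 · T[22,8]:8*132511015347084+82310957214948=1142399079991620 · T[22,9]:9*123272476465204+132511015347084=1241963303533920 · T[22,10]:10*71187132291275+123272476465204=835143799377954 · T[22,11]:11*26826851689001+71187132291275=366282500870286 · T[22,12]:12*6833042030178+26826851689001=108823356051137
[23] T[23,8]:8*1142399079991620+602762379967440=9741955019900400 · T[23,9]:9*1241963303533920+1142399079991620=12320068811796900 · T[23,10]:10*835143799377954+1241963303533920=9593401297313460 · T[23,11]:11*366282500870286+835143799377954=4864251308951100 · T[23,12]:12*108823356051137+366282500870286=1672162773483930
[24] T[24,9]:9*12320068811796900+9741955019900400=120622574326072500 · T[24,10]:10*9593401297313460+12320068811796900=108254081784931500 · T[24,11]:11*4864251308951100+9593401297313460=63100165695775560 · T[24,12]:12*1672162773483930+4864251308951100=24930204590758260
Read S(24,9) = 120622574326072500, S(24,10) = 108254081784931500, S(24,11) = 63100165695775560, S(24,12) = 24930204590758260.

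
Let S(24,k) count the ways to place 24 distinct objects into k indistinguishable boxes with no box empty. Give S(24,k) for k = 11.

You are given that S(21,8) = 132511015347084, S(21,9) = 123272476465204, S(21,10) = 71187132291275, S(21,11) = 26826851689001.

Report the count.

63100165695775560

@22  (22,9):123272476465204·9+132511015347084→1241963303533920, (22,10):71187132291275·10+123272476465204→835143799377954, (22,11):26826851689001·11+71187132291275→366282500870286
@23  (23,10):835143799377954·10+1241963303533920→9593401297313460, (23,11):366282500870286·11+835143799377954→4864251308951100
@24  (24,11):4864251308951100·11+9593401297313460→63100165695775560
Read S(24,11) = 63100165695775560.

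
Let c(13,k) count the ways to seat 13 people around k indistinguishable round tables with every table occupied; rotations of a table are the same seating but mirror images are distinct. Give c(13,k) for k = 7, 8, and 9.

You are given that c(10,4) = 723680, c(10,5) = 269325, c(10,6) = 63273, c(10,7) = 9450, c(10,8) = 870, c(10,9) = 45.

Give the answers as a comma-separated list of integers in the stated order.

44990231, 6926634, 749463

[11] T[11,5]:10*269325+723680=3416930 · T[11,6]:10*63273+269325=902055 · T[11,7]:10*9450+63273=157773 · T[11,8]:10*870+9450=18150 · T[11,9]:10*45+870=1320
[12] T[12,6]:11*902055+3416930=13339535 · T[12,7]:11*157773+902055=2637558 · T[12,8]:11*18150+157773=357423 · T[12,9]:11*1320+18150=32670
[13] T[13,7]:12*2637558+13339535=44990231 · T[13,8]:12*357423+2637558=6926634 · T[13,9]:12*32670+357423=749463
Read c(13,7) = 44990231, c(13,8) = 6926634, c(13,9) = 749463.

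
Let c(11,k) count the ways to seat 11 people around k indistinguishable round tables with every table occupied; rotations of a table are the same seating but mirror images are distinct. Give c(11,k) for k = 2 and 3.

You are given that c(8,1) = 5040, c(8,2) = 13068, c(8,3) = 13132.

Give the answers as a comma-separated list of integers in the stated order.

10628640, 12753576

[9] T[9,1]:8*5040+0=40320 · T[9,2]:8*13068+5040=109584 · T[9,3]:8*13132+13068=118124
[10] T[10,1]:9*40320+0=362880 · T[10,2]:9*109584+40320=1026576 · T[10,3]:9*118124+109584=1172700
[11] T[11,2]:10*1026576+362880=10628640 · T[11,3]:10*1172700+1026576=12753576
Read c(11,2) = 10628640, c(11,3) = 12753576.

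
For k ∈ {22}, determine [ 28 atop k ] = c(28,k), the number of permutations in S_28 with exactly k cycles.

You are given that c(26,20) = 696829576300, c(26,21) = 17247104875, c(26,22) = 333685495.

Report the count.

1845173352165

i=27: T(27,21)=696829576300+26·17247104875=1145254303050 | T(27,22)=17247104875+26·333685495=25922927745
i=28: T(28,22)=1145254303050+27·25922927745=1845173352165
Read c(28,22) = 1845173352165.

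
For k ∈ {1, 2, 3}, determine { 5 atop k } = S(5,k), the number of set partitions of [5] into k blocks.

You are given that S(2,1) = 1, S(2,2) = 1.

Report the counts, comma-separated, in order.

1, 15, 25

@3  (3,1):1·1+0→1, (3,2):1·2+1→3, (3,3):0·3+1→1
@4  (4,1):1·1+0→1, (4,2):3·2+1→7, (4,3):1·3+3→6
@5  (5,1):1·1+0→1, (5,2):7·2+1→15, (5,3):6·3+7→25
Read S(5,1) = 1, S(5,2) = 15, S(5,3) = 25.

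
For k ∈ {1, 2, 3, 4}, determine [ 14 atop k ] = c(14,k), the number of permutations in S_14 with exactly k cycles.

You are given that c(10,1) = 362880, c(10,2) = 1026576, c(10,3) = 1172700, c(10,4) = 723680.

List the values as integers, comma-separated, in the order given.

i=11: T(11,1)=0+10·362880=3628800 | T(11,2)=362880+10·1026576=10628640 | T(11,3)=1026576+10·1172700=12753576 | T(11,4)=1172700+10·723680=8409500
i=12: T(12,1)=0+11·3628800=39916800 | T(12,2)=3628800+11·10628640=120543840 | T(12,3)=10628640+11·12753576=150917976 | T(12,4)=12753576+11·8409500=105258076
i=13: T(13,1)=0+12·39916800=479001600 | T(13,2)=39916800+12·120543840=1486442880 | T(13,3)=120543840+12·150917976=1931559552 | T(13,4)=150917976+12·105258076=1414014888
i=14: T(14,1)=0+13·479001600=6227020800 | T(14,2)=479001600+13·1486442880=19802759040 | T(14,3)=1486442880+13·1931559552=26596717056 | T(14,4)=1931559552+13·1414014888=20313753096
Read c(14,1) = 6227020800, c(14,2) = 19802759040, c(14,3) = 26596717056, c(14,4) = 20313753096.

6227020800, 19802759040, 26596717056, 20313753096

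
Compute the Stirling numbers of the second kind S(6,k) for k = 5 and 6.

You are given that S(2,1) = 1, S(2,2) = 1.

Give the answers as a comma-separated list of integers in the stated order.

@3  (3,2):1·2+1→3, (3,3):0·3+1→1
@4  (4,3):1·3+3→6, (4,4):0·4+1→1
@5  (5,4):1·4+6→10, (5,5):0·5+1→1
@6  (6,5):1·5+10→15, (6,6):0·6+1→1
Read S(6,5) = 15, S(6,6) = 1.

15, 1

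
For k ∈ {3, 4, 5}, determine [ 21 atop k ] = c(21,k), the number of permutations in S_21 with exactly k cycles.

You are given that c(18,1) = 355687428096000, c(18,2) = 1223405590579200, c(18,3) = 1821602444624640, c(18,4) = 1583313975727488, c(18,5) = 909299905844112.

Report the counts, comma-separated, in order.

13803759753640704000, 12870931245150988800, 8037811822645051776

r19: T_19,1=18×355687428096000+0=6402373705728000; T_19,2=18×1223405590579200+355687428096000=22376988058521600; T_19,3=18×1821602444624640+1223405590579200=34012249593822720; T_19,4=18×1583313975727488+1821602444624640=30321254007719424; T_19,5=18×909299905844112+1583313975727488=17950712280921504
r20: T_20,2=19×22376988058521600+6402373705728000=431565146817638400; T_20,3=19×34012249593822720+22376988058521600=668609730341153280; T_20,4=19×30321254007719424+34012249593822720=610116075740491776; T_20,5=19×17950712280921504+30321254007719424=371384787345228000
r21: T_21,3=20×668609730341153280+431565146817638400=13803759753640704000; T_21,4=20×610116075740491776+668609730341153280=12870931245150988800; T_21,5=20×371384787345228000+610116075740491776=8037811822645051776
Read c(21,3) = 13803759753640704000, c(21,4) = 12870931245150988800, c(21,5) = 8037811822645051776.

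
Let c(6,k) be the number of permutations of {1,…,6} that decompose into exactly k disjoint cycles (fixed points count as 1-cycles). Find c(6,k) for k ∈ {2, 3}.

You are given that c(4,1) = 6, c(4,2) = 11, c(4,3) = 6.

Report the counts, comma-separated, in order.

r5: T_5,1=4×6+0=24; T_5,2=4×11+6=50; T_5,3=4×6+11=35
r6: T_6,2=5×50+24=274; T_6,3=5×35+50=225
Read c(6,2) = 274, c(6,3) = 225.

274, 225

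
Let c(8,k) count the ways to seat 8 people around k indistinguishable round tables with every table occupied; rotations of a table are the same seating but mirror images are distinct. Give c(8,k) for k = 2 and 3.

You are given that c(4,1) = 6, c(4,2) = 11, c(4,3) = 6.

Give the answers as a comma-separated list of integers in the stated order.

13068, 13132

r5: T_5,1=4×6+0=24; T_5,2=4×11+6=50; T_5,3=4×6+11=35
r6: T_6,1=5×24+0=120; T_6,2=5×50+24=274; T_6,3=5×35+50=225
r7: T_7,1=6×120+0=720; T_7,2=6×274+120=1764; T_7,3=6×225+274=1624
r8: T_8,2=7×1764+720=13068; T_8,3=7×1624+1764=13132
Read c(8,2) = 13068, c(8,3) = 13132.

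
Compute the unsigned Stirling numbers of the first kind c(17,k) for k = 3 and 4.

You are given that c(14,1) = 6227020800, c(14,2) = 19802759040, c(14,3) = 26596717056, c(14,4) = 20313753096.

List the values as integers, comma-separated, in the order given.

102992244837120, 87077748875904

[15] T[15,1]:14*6227020800+0=87178291200 · T[15,2]:14*19802759040+6227020800=283465647360 · T[15,3]:14*26596717056+19802759040=392156797824 · T[15,4]:14*20313753096+26596717056=310989260400
[16] T[16,2]:15*283465647360+87178291200=4339163001600 · T[16,3]:15*392156797824+283465647360=6165817614720 · T[16,4]:15*310989260400+392156797824=5056995703824
[17] T[17,3]:16*6165817614720+4339163001600=102992244837120 · T[17,4]:16*5056995703824+6165817614720=87077748875904
Read c(17,3) = 102992244837120, c(17,4) = 87077748875904.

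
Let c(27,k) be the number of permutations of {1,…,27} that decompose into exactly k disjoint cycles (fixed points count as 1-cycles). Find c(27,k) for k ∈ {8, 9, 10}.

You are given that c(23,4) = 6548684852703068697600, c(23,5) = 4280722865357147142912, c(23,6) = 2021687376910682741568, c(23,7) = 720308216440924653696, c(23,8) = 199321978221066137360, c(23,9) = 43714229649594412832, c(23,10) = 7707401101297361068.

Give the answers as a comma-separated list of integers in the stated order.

r24: T_24,5=23×4280722865357147142912+6548684852703068697600=105005310755917452984576; T_24,6=23×2021687376910682741568+4280722865357147142912=50779532534302850198976; T_24,7=23×720308216440924653696+2021687376910682741568=18588776355051949776576; T_24,8=23×199321978221066137360+720308216440924653696=5304713715525445812976; T_24,9=23×43714229649594412832+199321978221066137360=1204749260161737632496; T_24,10=23×7707401101297361068+43714229649594412832=220984454979433717396
r25: T_25,6=24×50779532534302850198976+105005310755917452984576=1323714091579185857760000; T_25,7=24×18588776355051949776576+50779532534302850198976=496910165055549644836800; T_25,8=24×5304713715525445812976+18588776355051949776576=145901905527662649288000; T_25,9=24×1204749260161737632496+5304713715525445812976=34218695959407148992880; T_25,10=24×220984454979433717396+1204749260161737632496=6508376179668146850000
r26: T_26,7=25×496910165055549644836800+1323714091579185857760000=13746468217967926978680000; T_26,8=25×145901905527662649288000+496910165055549644836800=4144457803247115877036800; T_26,9=25×34218695959407148992880+145901905527662649288000=1001369304512841374110000; T_26,10=25×6508376179668146850000+34218695959407148992880=196928100451110820242880
r27: T_27,8=26×4144457803247115877036800+13746468217967926978680000=121502371102392939781636800; T_27,9=26×1001369304512841374110000+4144457803247115877036800=30180059720580991603896800; T_27,10=26×196928100451110820242880+1001369304512841374110000=6121499916241722700424880
Read c(27,8) = 121502371102392939781636800, c(27,9) = 30180059720580991603896800, c(27,10) = 6121499916241722700424880.

121502371102392939781636800, 30180059720580991603896800, 6121499916241722700424880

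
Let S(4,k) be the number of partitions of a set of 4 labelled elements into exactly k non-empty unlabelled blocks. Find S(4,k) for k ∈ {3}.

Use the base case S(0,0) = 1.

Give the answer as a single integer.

6

@1  (1,1):0·1+1→1
@2  (2,1):1·1+0→1, (2,2):0·2+1→1
@3  (3,2):1·2+1→3, (3,3):0·3+1→1
@4  (4,3):1·3+3→6
Read S(4,3) = 6.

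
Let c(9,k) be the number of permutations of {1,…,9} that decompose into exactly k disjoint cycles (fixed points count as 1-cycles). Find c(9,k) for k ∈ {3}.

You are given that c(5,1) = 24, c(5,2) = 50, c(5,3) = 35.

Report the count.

r6: T_6,1=5×24+0=120; T_6,2=5×50+24=274; T_6,3=5×35+50=225
r7: T_7,1=6×120+0=720; T_7,2=6×274+120=1764; T_7,3=6×225+274=1624
r8: T_8,2=7×1764+720=13068; T_8,3=7×1624+1764=13132
r9: T_9,3=8×13132+13068=118124
Read c(9,3) = 118124.

118124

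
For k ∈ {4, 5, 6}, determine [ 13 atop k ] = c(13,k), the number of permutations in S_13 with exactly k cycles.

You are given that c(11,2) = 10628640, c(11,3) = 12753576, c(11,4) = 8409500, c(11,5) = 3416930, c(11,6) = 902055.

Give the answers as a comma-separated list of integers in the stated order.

r12: T_12,3=11×12753576+10628640=150917976; T_12,4=11×8409500+12753576=105258076; T_12,5=11×3416930+8409500=45995730; T_12,6=11×902055+3416930=13339535
r13: T_13,4=12×105258076+150917976=1414014888; T_13,5=12×45995730+105258076=657206836; T_13,6=12×13339535+45995730=206070150
Read c(13,4) = 1414014888, c(13,5) = 657206836, c(13,6) = 206070150.

1414014888, 657206836, 206070150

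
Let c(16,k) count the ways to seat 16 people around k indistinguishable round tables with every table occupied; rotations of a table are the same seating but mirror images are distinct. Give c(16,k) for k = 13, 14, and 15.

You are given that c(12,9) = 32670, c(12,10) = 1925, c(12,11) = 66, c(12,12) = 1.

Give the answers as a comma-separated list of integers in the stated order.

218400, 6580, 120

@13  (13,10):1925·12+32670→55770, (13,11):66·12+1925→2717, (13,12):1·12+66→78, (13,13):0·12+1→1
@14  (14,11):2717·13+55770→91091, (14,12):78·13+2717→3731, (14,13):1·13+78→91, (14,14):0·13+1→1
@15  (15,12):3731·14+91091→143325, (15,13):91·14+3731→5005, (15,14):1·14+91→105, (15,15):0·14+1→1
@16  (16,13):5005·15+143325→218400, (16,14):105·15+5005→6580, (16,15):1·15+105→120
Read c(16,13) = 218400, c(16,14) = 6580, c(16,15) = 120.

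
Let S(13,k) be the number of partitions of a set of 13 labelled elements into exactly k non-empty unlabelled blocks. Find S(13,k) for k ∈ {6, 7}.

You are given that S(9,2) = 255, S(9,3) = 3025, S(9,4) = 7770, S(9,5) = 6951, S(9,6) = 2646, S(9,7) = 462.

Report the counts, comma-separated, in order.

9321312, 5715424

row 10: T[10][3]=3·3025+255=9330  T[10][4]=4·7770+3025=34105  T[10][5]=5·6951+7770=42525  T[10][6]=6·2646+6951=22827  T[10][7]=7·462+2646=5880
row 11: T[11][4]=4·34105+9330=145750  T[11][5]=5·42525+34105=246730  T[11][6]=6·22827+42525=179487  T[11][7]=7·5880+22827=63987
row 12: T[12][5]=5·246730+145750=1379400  T[12][6]=6·179487+246730=1323652  T[12][7]=7·63987+179487=627396
row 13: T[13][6]=6·1323652+1379400=9321312  T[13][7]=7·627396+1323652=5715424
Read S(13,6) = 9321312, S(13,7) = 5715424.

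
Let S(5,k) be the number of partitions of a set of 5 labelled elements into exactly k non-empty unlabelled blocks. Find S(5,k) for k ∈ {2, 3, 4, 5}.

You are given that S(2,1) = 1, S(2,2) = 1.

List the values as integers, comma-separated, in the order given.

[3] T[3,1]:1*1+0=1 · T[3,2]:2*1+1=3 · T[3,3]:3*0+1=1
[4] T[4,1]:1*1+0=1 · T[4,2]:2*3+1=7 · T[4,3]:3*1+3=6 · T[4,4]:4*0+1=1
[5] T[5,2]:2*7+1=15 · T[5,3]:3*6+7=25 · T[5,4]:4*1+6=10 · T[5,5]:5*0+1=1
Read S(5,2) = 15, S(5,3) = 25, S(5,4) = 10, S(5,5) = 1.

15, 25, 10, 1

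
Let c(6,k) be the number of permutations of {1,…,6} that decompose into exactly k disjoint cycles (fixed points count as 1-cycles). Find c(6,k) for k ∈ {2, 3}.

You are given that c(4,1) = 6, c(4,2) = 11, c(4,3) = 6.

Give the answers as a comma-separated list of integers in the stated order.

274, 225

r5: T_5,1=4×6+0=24; T_5,2=4×11+6=50; T_5,3=4×6+11=35
r6: T_6,2=5×50+24=274; T_6,3=5×35+50=225
Read c(6,2) = 274, c(6,3) = 225.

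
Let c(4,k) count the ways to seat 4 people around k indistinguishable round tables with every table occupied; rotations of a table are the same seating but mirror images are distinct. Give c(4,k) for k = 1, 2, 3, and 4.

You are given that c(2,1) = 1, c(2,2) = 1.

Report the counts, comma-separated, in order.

6, 11, 6, 1

row 3: T[3][1]=2·1+0=2  T[3][2]=2·1+1=3  T[3][3]=2·0+1=1
row 4: T[4][1]=3·2+0=6  T[4][2]=3·3+2=11  T[4][3]=3·1+3=6  T[4][4]=3·0+1=1
Read c(4,1) = 6, c(4,2) = 11, c(4,3) = 6, c(4,4) = 1.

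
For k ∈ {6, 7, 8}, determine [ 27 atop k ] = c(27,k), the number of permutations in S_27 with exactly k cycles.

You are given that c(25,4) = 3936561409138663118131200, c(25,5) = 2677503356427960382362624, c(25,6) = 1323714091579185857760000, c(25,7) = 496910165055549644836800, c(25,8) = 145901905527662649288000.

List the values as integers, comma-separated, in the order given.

@26  (26,5):2677503356427960382362624·25+3936561409138663118131200→70874145319837672677196800, (26,6):1323714091579185857760000·25+2677503356427960382362624→35770355645907606826362624, (26,7):496910165055549644836800·25+1323714091579185857760000→13746468217967926978680000, (26,8):145901905527662649288000·25+496910165055549644836800→4144457803247115877036800
@27  (27,6):35770355645907606826362624·26+70874145319837672677196800→1000903392113435450162625024, (27,7):13746468217967926978680000·26+35770355645907606826362624→393178529313073708272042624, (27,8):4144457803247115877036800·26+13746468217967926978680000→121502371102392939781636800
Read c(27,6) = 1000903392113435450162625024, c(27,7) = 393178529313073708272042624, c(27,8) = 121502371102392939781636800.

1000903392113435450162625024, 393178529313073708272042624, 121502371102392939781636800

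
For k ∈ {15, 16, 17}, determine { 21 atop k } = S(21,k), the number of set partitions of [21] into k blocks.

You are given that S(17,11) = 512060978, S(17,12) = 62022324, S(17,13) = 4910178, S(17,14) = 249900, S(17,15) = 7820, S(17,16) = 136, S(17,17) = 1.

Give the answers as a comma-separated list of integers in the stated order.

13087462580, 809944464, 34952799

row 18: T[18][12]=12·62022324+512060978=1256328866  T[18][13]=13·4910178+62022324=125854638  T[18][14]=14·249900+4910178=8408778  T[18][15]=15·7820+249900=367200  T[18][16]=16·136+7820=9996  T[18][17]=17·1+136=153
row 19: T[19][13]=13·125854638+1256328866=2892439160  T[19][14]=14·8408778+125854638=243577530  T[19][15]=15·367200+8408778=13916778  T[19][16]=16·9996+367200=527136  T[19][17]=17·153+9996=12597
row 20: T[20][14]=14·243577530+2892439160=6302524580  T[20][15]=15·13916778+243577530=452329200  T[20][16]=16·527136+13916778=22350954  T[20][17]=17·12597+527136=741285
row 21: T[21][15]=15·452329200+6302524580=13087462580  T[21][16]=16·22350954+452329200=809944464  T[21][17]=17·741285+22350954=34952799
Read S(21,15) = 13087462580, S(21,16) = 809944464, S(21,17) = 34952799.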